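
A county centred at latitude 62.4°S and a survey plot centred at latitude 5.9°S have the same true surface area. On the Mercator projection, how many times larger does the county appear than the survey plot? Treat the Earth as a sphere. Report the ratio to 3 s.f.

4.61

Mercator is conformal with k = sec φ, so areal scale = k² = sec²φ.
At 62.4°: sec²(62.4°) = 1/0.4633² = 4.659.
At 5.9°: sec²(5.9°) = 1/0.9947² = 1.011.
Ratio = 4.659/1.011 = cos²(5.9°)/cos²(62.4°) ≈ 4.61.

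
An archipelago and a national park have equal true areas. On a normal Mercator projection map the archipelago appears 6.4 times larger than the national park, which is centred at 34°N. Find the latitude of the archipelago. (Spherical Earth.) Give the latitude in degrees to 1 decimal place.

For equal true areas on Mercator, apparent areas scale as sec²φ, so the ratio is cos²φ₂ / cos²φ₁.
cos²φ₂ / cos²φ₁ = 6.4  ⇒  cos φ₁ = cos 34° / √6.4 = 0.8290/2.530 = 0.3277.
φ₁ = arccos(0.3277) ≈ 70.9°.

70.9°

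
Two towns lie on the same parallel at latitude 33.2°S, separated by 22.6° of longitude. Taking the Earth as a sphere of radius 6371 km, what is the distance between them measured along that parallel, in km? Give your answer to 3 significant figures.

2100 km

Arc length along a parallel = R cos φ · Δλ (with Δλ in radians).
= 6371 × cos 33.2° × (22.6° × π/180) = 6371 × 0.8368 × 0.3944 ≈ 2100 km.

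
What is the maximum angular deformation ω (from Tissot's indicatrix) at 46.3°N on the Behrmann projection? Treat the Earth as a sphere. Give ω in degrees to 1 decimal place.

25.7°

Behrmann is a cylindrical equal-area projection with standard parallels at ±30°. For cylindrical equal-area with standard parallel φ₀, h = cos φ / cos φ₀ and k = cos φ₀ / cos φ, so h·k = 1.
At 46.3°: h = 0.7978, k = 1.254; principal scales a = 1.254, b = 0.7978.
sin(ω/2) = (a − b)/(a + b) = 0.4557/2.051 = 0.2222, so ω = 2 arcsin(0.2222) ≈ 25.7°.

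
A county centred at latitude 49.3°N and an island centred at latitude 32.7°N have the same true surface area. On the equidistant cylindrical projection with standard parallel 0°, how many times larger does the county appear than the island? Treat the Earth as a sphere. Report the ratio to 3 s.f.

In the plate carrée (x = Rλ, y = Rφ), meridians are true-scale (h = 1) and parallels are stretched by k = sec φ.
Areal scale at 49.3°: h·k = 1.000 × 1.534 = 1.534.
Areal scale at 32.7°: h·k = 1.000 × 1.188 = 1.188.
Ratio = 1.534/1.188 ≈ 1.29.

1.29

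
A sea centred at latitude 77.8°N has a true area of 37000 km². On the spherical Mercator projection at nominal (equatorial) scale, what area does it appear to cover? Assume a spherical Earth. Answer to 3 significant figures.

829000 km²

The Mercator projection is conformal; its linear scale factor is the same in every direction and equals sec φ = 1/cos φ.
Areal scale = k² = sec²φ = 1/cos²(77.8°) = 1/0.2113² = 22.39.
Apparent area = 37000 × 22.39 ≈ 829000 km².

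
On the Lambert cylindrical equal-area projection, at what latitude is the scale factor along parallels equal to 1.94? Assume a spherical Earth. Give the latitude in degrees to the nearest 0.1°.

The Lambert cylindrical equal-area projection is the cylindrical equal-area projection with its standard parallel at the equator (φ₀ = 0). Cylindrical equal-area (φ₀ = 0°): h = cos φ / cos 0° along meridians, k = cos 0° / cos φ along parallels; h·k = 1.
k = cos φ₀ / cos φ = 1.94  ⇒  cos φ = cos 0° / 1.94 = 0.5155.
φ = arccos(0.5155) ≈ 59.0°.

59.0°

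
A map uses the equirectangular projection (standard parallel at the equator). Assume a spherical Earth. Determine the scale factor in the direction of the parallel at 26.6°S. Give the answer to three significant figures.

Plate carrée maps x = Rλ, y = Rφ. The meridian scale is h = 1 and the parallel scale is k = 1/cos φ = sec φ.
k = 1/cos 26.6° = 1/0.8942 = 1.118.

1.12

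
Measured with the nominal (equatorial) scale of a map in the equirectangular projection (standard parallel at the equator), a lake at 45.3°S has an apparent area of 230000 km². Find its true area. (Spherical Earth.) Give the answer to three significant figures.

For the equirectangular projection with φ₀ = 0 (plate carrée), h = 1 along meridians and k = sec φ along parallels.
Areal scale = h·k = 1 × sec φ; at 45.3°, h = 1.000, k = 1.422, so h·k = 1.422.
True area = apparent / (areal scale) = 230000 / 1.422 ≈ 162000 km².

162000 km²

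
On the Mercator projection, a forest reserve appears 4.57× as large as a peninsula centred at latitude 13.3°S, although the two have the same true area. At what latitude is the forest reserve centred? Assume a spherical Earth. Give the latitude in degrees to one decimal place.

62.9°

On Mercator, (apparent₁)/(apparent₂) = sec²φ₁ / sec²φ₂ when true areas are equal.
cos²φ₂ / cos²φ₁ = 4.57  ⇒  cos φ₁ = cos 13.3° / √4.57 = 0.9732/2.138 = 0.4552.
φ₁ = arccos(0.4552) ≈ 62.9°.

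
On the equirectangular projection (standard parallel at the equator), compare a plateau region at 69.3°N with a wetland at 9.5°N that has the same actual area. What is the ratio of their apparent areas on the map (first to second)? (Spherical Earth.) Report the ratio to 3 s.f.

For the equirectangular projection with φ₀ = 0 (plate carrée), h = 1 along meridians and k = sec φ along parallels.
Areal scale at 69.3°: h·k = 1.000 × 2.829 = 2.829.
Areal scale at 9.5°: h·k = 1.000 × 1.014 = 1.014.
Ratio = 2.829/1.014 ≈ 2.79.

2.79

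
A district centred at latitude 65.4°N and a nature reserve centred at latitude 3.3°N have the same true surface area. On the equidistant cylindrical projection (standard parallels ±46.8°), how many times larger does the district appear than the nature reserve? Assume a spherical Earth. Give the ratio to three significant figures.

The equidistant cylindrical projection with φ₀ = 46.8° has h = 1 (meridians true) and k = cos φ₀ / cos φ along parallels.
Areal scale at 65.4°: h·k = 1.000 × 1.644 = 1.644.
Areal scale at 3.3°: h·k = 1.000 × 0.6857 = 0.6857.
Ratio = 1.644/0.6857 ≈ 2.40.

2.40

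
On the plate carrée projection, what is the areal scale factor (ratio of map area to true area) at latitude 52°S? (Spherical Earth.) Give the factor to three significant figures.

1.62

For the equirectangular projection with φ₀ = 0 (plate carrée), h = 1 along meridians and k = sec φ along parallels.
Areal scale = h·k = 1 × sec φ; at 52°, h = 1.000, k = 1.624, so h·k = 1.624.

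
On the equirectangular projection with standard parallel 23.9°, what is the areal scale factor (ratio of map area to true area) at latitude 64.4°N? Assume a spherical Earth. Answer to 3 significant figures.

2.12

With standard parallel φ₀ = 23.9°, the equirectangular projection gives x = Rλ cos φ₀, y = Rφ, so h = 1 and k = cos 23.9° / cos φ.
Areal scale = h·k = 1 × cos φ₀ / cos φ; at 64.4°, h = 1.000, k = 2.116, so h·k = 2.116.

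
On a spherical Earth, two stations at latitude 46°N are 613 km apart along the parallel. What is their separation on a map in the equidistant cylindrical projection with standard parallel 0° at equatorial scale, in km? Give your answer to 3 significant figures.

Plate carrée maps x = Rλ, y = Rφ. The meridian scale is h = 1 and the parallel scale is k = 1/cos φ = sec φ.
Along the parallel, k = sec 46° = 1/0.6947 = 1.440.
Map distance = 613 × 1.440 ≈ 882 km.

882 km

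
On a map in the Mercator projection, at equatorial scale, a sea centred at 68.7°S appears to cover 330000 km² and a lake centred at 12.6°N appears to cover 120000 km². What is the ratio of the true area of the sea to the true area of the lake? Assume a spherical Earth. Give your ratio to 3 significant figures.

Since Mercator area scale is 1/cos²φ, the true area equals the apparent area multiplied by cos²φ.
True area of sea: 330000 × cos²(68.7°) = 330000 × 0.1320 = 43540 km².
True area of lake: 120000 × cos²(12.6°) = 120000 × 0.9524 = 114300 km².
Ratio = 43540 / 114300 ≈ 0.381.

0.381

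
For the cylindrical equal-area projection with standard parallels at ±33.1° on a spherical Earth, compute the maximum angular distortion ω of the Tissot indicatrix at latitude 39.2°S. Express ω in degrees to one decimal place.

A cylindrical equal-area projection with standard parallel φ₀ has meridian scale h = cos φ / cos φ₀ and parallel scale k = cos φ₀ / cos φ (so areas are preserved, h·k = 1).
At 39.2°: h = 0.9251, k = 1.081; principal scales a = 1.081, b = 0.9251.
sin(ω/2) = (a − b)/(a + b) = 0.1559/2.006 = 0.07773, so ω = 2 arcsin(0.07773) ≈ 8.9°.

8.9°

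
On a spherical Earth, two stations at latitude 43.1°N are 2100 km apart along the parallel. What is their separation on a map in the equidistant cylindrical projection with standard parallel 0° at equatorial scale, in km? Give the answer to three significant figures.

2880 km

For the equirectangular projection with φ₀ = 0 (plate carrée), h = 1 along meridians and k = sec φ along parallels.
Along the parallel, k = sec 43.1° = 1/0.7302 = 1.370.
Map distance = 2100 × 1.370 ≈ 2880 km.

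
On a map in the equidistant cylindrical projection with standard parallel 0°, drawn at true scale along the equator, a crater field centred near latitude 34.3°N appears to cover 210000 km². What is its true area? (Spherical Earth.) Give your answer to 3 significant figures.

173000 km²

Plate carrée maps x = Rλ, y = Rφ. The meridian scale is h = 1 and the parallel scale is k = 1/cos φ = sec φ.
Areal scale = h·k = 1 × sec φ; at 34.3°, h = 1.000, k = 1.211, so h·k = 1.211.
True area = apparent / (areal scale) = 210000 / 1.211 ≈ 173000 km².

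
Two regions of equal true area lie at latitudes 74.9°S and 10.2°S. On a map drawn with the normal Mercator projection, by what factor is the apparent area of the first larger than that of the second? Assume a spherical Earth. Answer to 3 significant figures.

14.3

On Mercator, area is exaggerated by sec²φ = 1/cos²φ.
At 74.9°: sec²(74.9°) = 1/0.2605² = 14.74.
At 10.2°: sec²(10.2°) = 1/0.9842² = 1.032.
Ratio = 14.74/1.032 = cos²(10.2°)/cos²(74.9°) ≈ 14.3.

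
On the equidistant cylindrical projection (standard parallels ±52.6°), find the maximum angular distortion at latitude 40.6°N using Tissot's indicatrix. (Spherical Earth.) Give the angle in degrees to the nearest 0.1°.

In the equirectangular projection with standard parallel φ₀ = 52.6° (x = Rλ cos φ₀, y = Rφ), meridians are true-scale (h = 1) and the parallel scale is k = cos φ₀ / cos φ.
At 40.6°: h = 1.000, k = 0.7999; principal scales a = 1.000, b = 0.7999.
sin(ω/2) = (a − b)/(a + b) = 0.2001/1.800 = 0.1111, so ω = 2 arcsin(0.1111) ≈ 12.8°.

12.8°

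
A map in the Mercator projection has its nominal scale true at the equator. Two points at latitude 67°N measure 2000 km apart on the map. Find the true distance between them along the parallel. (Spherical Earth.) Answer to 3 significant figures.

The Mercator projection is conformal; its linear scale factor is the same in every direction and equals sec φ = 1/cos φ.
Along the parallel at 67°, map distances are exaggerated by k = sec 67° = 2.559.
True distance = 2000 / 2.559 = 2000 × cos 67° ≈ 781 km.

781 km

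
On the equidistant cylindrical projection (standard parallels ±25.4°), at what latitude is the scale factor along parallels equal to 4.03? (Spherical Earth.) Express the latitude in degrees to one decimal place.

77.0°

In the equirectangular projection with standard parallel φ₀ = 25.4° (x = Rλ cos φ₀, y = Rφ), meridians are true-scale (h = 1) and the parallel scale is k = cos φ₀ / cos φ.
k = cos φ₀ / cos φ = 4.03  ⇒  cos φ = cos 25.4° / 4.03 = 0.2242.
φ = arccos(0.2242) ≈ 77.0°.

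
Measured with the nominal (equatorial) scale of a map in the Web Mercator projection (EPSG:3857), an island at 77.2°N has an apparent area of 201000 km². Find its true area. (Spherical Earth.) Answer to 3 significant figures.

For Mercator, h = k = sec φ (a conformal cylindrical projection has a single point scale, 1/cos φ).
Areal scale = k² = sec²φ = 1/cos²(77.2°) = 1/0.2215² = 20.37.
True area = apparent / (areal scale) = 201000 / 20.37 ≈ 9870 km².

9870 km²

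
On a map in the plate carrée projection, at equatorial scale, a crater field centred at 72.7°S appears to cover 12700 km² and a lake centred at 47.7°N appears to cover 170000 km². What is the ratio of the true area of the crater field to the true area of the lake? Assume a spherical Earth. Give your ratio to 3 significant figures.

Plate carrée has h = 1 and k = sec φ, giving areal scale sec φ; true area = (apparent area) · cos φ.
True area of crater field: 12700 × cos(72.7°) = 12700 × 0.2974 = 3777 km².
True area of lake: 170000 × cos(47.7°) = 170000 × 0.6730 = 114400 km².
Ratio = 3777 / 114400 ≈ 0.0330.

0.0330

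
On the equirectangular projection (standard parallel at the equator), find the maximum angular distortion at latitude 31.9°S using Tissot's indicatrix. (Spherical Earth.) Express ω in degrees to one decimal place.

9.4°

In the plate carrée (x = Rλ, y = Rφ), meridians are true-scale (h = 1) and parallels are stretched by k = sec φ.
At 31.9°: h = 1.000, k = 1.178; principal scales a = 1.178, b = 1.000.
sin(ω/2) = (a − b)/(a + b) = 0.1779/2.178 = 0.08168, so ω = 2 arcsin(0.08168) ≈ 9.4°.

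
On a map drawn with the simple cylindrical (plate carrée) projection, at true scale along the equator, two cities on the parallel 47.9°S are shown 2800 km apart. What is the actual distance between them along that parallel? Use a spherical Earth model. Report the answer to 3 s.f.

In the plate carrée (x = Rλ, y = Rφ), meridians are true-scale (h = 1) and parallels are stretched by k = sec φ.
Along the parallel at 47.9°, map distances are exaggerated by k = sec 47.9° = 1.492.
True distance = 2800 / 1.492 = 2800 × cos 47.9° ≈ 1880 km.

1880 km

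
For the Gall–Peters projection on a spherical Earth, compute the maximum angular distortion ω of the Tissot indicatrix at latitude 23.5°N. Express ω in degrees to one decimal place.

The Gall–Peters projection is cylindrical equal-area with φ₀ = 45°. For cylindrical equal-area with standard parallel φ₀, h = cos φ / cos φ₀ and k = cos φ₀ / cos φ, so h·k = 1.
At 23.5°: h = 1.297, k = 0.7711; principal scales a = 1.297, b = 0.7711.
sin(ω/2) = (a − b)/(a + b) = 0.5259/2.068 = 0.2543, so ω = 2 arcsin(0.2543) ≈ 29.5°.

29.5°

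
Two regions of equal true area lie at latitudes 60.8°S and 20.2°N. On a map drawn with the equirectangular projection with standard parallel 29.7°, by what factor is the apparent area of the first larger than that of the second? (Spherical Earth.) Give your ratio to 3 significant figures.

1.92

In the equirectangular projection with standard parallel φ₀ = 29.7° (x = Rλ cos φ₀, y = Rφ), meridians are true-scale (h = 1) and the parallel scale is k = cos φ₀ / cos φ.
Areal scale at 60.8°: h·k = 1.000 × 1.780 = 1.780.
Areal scale at 20.2°: h·k = 1.000 × 0.9256 = 0.9256.
Ratio = 1.780/0.9256 ≈ 1.92.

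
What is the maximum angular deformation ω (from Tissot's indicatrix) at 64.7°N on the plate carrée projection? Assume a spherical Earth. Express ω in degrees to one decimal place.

47.3°

For the equirectangular projection with φ₀ = 0 (plate carrée), h = 1 along meridians and k = sec φ along parallels.
At 64.7°: h = 1.000, k = 2.340; principal scales a = 2.340, b = 1.000.
sin(ω/2) = (a − b)/(a + b) = 1.340/3.340 = 0.4012, so ω = 2 arcsin(0.4012) ≈ 47.3°.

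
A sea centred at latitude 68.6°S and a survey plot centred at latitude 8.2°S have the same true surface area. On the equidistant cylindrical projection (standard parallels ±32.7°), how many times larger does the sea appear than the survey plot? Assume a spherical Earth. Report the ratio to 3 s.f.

2.71

In the equirectangular projection with standard parallel φ₀ = 32.7° (x = Rλ cos φ₀, y = Rφ), meridians are true-scale (h = 1) and the parallel scale is k = cos φ₀ / cos φ.
Areal scale at 68.6°: h·k = 1.000 × 2.306 = 2.306.
Areal scale at 8.2°: h·k = 1.000 × 0.8502 = 0.8502.
Ratio = 2.306/0.8502 ≈ 2.71.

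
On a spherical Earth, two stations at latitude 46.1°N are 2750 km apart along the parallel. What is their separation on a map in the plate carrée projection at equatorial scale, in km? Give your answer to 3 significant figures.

Plate carrée maps x = Rλ, y = Rφ. The meridian scale is h = 1 and the parallel scale is k = 1/cos φ = sec φ.
Along the parallel, k = sec 46.1° = 1/0.6934 = 1.442.
Map distance = 2750 × 1.442 ≈ 3970 km.

3970 km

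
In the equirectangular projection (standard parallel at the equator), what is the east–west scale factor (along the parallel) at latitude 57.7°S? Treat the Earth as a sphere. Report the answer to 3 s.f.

1.87

For the equirectangular projection with φ₀ = 0 (plate carrée), h = 1 along meridians and k = sec φ along parallels.
k = 1/cos 57.7° = 1/0.5344 = 1.871.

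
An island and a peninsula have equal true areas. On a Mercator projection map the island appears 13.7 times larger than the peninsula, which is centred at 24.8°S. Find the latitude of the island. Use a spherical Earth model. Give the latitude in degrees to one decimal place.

On Mercator, (apparent₁)/(apparent₂) = sec²φ₁ / sec²φ₂ when true areas are equal.
cos²φ₂ / cos²φ₁ = 13.7  ⇒  cos φ₁ = cos 24.8° / √13.7 = 0.9078/3.701 = 0.2453.
φ₁ = arccos(0.2453) ≈ 75.8°.

75.8°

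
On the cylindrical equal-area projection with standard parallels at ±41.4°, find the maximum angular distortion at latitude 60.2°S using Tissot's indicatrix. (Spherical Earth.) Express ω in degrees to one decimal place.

A cylindrical equal-area projection with standard parallel φ₀ has meridian scale h = cos φ / cos φ₀ and parallel scale k = cos φ₀ / cos φ (so areas are preserved, h·k = 1).
At 60.2°: h = 0.6625, k = 1.509; principal scales a = 1.509, b = 0.6625.
sin(ω/2) = (a − b)/(a + b) = 0.8468/2.172 = 0.3899, so ω = 2 arcsin(0.3899) ≈ 45.9°.

45.9°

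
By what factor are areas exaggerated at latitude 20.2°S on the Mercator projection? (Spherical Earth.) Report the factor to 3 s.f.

1.14

The Mercator projection is conformal; its linear scale factor is the same in every direction and equals sec φ = 1/cos φ.
Areal scale = k² = sec²φ = 1/cos²(20.2°) = 1/0.9385² = 1.135.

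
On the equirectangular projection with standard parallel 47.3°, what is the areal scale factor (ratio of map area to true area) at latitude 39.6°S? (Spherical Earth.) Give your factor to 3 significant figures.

With standard parallel φ₀ = 47.3°, the equirectangular projection gives x = Rλ cos φ₀, y = Rφ, so h = 1 and k = cos 47.3° / cos φ.
Areal scale = h·k = 1 × cos φ₀ / cos φ; at 39.6°, h = 1.000, k = 0.8801, so h·k = 0.8801.

0.880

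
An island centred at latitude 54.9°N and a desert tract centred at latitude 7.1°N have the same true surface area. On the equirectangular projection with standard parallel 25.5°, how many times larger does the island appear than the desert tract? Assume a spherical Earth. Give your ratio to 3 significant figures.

1.73

In the equirectangular projection with standard parallel φ₀ = 25.5° (x = Rλ cos φ₀, y = Rφ), meridians are true-scale (h = 1) and the parallel scale is k = cos φ₀ / cos φ.
Areal scale at 54.9°: h·k = 1.000 × 1.570 = 1.570.
Areal scale at 7.1°: h·k = 1.000 × 0.9096 = 0.9096.
Ratio = 1.570/0.9096 ≈ 1.73.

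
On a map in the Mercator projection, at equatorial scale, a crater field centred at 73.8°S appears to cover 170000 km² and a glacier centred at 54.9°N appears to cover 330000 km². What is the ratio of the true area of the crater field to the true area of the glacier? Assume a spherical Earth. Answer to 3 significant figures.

Since Mercator area scale is 1/cos²φ, the true area equals the apparent area multiplied by cos²φ.
True area of crater field: 170000 × cos²(73.8°) = 170000 × 0.07784 = 13230 km².
True area of glacier: 330000 × cos²(54.9°) = 330000 × 0.3306 = 109100 km².
Ratio = 13230 / 109100 ≈ 0.121.

0.121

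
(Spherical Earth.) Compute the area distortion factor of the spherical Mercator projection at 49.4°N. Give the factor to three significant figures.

For Mercator, h = k = sec φ (a conformal cylindrical projection has a single point scale, 1/cos φ).
Areal scale = k² = sec²φ = 1/cos²(49.4°) = 1/0.6508² = 2.361.

2.36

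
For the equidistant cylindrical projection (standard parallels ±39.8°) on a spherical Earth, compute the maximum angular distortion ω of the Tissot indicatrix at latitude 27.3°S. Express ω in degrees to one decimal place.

8.3°

The equidistant cylindrical projection with φ₀ = 39.8° has h = 1 (meridians true) and k = cos φ₀ / cos φ along parallels.
At 27.3°: h = 1.000, k = 0.8646; principal scales a = 1.000, b = 0.8646.
sin(ω/2) = (a − b)/(a + b) = 0.1354/1.865 = 0.07263, so ω = 2 arcsin(0.07263) ≈ 8.3°.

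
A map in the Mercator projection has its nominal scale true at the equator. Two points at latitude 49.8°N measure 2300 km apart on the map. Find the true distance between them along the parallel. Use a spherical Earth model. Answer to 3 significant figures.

1480 km

The Mercator projection is conformal; its linear scale factor is the same in every direction and equals sec φ = 1/cos φ.
Along the parallel at 49.8°, map distances are exaggerated by k = sec 49.8° = 1.549.
True distance = 2300 / 1.549 = 2300 × cos 49.8° ≈ 1480 km.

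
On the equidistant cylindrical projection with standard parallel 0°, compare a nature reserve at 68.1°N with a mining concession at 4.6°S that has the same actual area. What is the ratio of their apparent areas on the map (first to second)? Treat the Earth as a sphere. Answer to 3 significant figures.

Plate carrée maps x = Rλ, y = Rφ. The meridian scale is h = 1 and the parallel scale is k = 1/cos φ = sec φ.
Areal scale at 68.1°: h·k = 1.000 × 2.681 = 2.681.
Areal scale at 4.6°: h·k = 1.000 × 1.003 = 1.003.
Ratio = 2.681/1.003 ≈ 2.67.

2.67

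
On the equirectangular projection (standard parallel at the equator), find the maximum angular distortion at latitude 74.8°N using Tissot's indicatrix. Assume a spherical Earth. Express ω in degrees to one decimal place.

71.5°

For the equirectangular projection with φ₀ = 0 (plate carrée), h = 1 along meridians and k = sec φ along parallels.
At 74.8°: h = 1.000, k = 3.814; principal scales a = 3.814, b = 1.000.
sin(ω/2) = (a − b)/(a + b) = 2.814/4.814 = 0.5845, so ω = 2 arcsin(0.5845) ≈ 71.5°.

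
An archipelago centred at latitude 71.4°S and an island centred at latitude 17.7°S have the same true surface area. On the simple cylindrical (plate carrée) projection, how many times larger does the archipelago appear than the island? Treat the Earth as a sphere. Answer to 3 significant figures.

Plate carrée maps x = Rλ, y = Rφ. The meridian scale is h = 1 and the parallel scale is k = 1/cos φ = sec φ.
Areal scale at 71.4°: h·k = 1.000 × 3.135 = 3.135.
Areal scale at 17.7°: h·k = 1.000 × 1.050 = 1.050.
Ratio = 3.135/1.050 ≈ 2.99.

2.99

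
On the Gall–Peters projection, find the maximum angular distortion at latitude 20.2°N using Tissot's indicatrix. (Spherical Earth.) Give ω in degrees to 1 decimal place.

32.0°

Gall–Peters is a cylindrical equal-area projection with standard parallels at ±45°. A cylindrical equal-area projection with standard parallel φ₀ has meridian scale h = cos φ / cos φ₀ and parallel scale k = cos φ₀ / cos φ (so areas are preserved, h·k = 1).
At 20.2°: h = 1.327, k = 0.7534; principal scales a = 1.327, b = 0.7534.
sin(ω/2) = (a − b)/(a + b) = 0.5738/2.081 = 0.2758, so ω = 2 arcsin(0.2758) ≈ 32.0°.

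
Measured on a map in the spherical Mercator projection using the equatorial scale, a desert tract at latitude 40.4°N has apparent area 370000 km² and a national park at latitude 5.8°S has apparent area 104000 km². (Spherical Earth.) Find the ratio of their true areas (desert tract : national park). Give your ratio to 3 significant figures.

2.08

Since Mercator area scale is 1/cos²φ, the true area equals the apparent area multiplied by cos²φ.
True area of desert tract: 370000 × cos²(40.4°) = 370000 × 0.5799 = 214600 km².
True area of national park: 104000 × cos²(5.8°) = 104000 × 0.9898 = 102900 km².
Ratio = 214600 / 102900 ≈ 2.08.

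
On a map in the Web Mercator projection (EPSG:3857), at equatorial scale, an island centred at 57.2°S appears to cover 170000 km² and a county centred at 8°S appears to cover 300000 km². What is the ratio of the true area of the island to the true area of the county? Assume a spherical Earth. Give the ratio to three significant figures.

0.170

Since Mercator area scale is 1/cos²φ, the true area equals the apparent area multiplied by cos²φ.
True area of island: 170000 × cos²(57.2°) = 170000 × 0.2934 = 49890 km².
True area of county: 300000 × cos²(8°) = 300000 × 0.9806 = 294200 km².
Ratio = 49890 / 294200 ≈ 0.170.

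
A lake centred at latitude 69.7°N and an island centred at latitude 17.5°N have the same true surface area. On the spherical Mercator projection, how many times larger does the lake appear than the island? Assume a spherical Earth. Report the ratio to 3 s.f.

Mercator areal scale is sec²φ.
At 69.7°: sec²(69.7°) = 1/0.3469² = 8.308.
At 17.5°: sec²(17.5°) = 1/0.9537² = 1.099.
Ratio = 8.308/1.099 = cos²(17.5°)/cos²(69.7°) ≈ 7.56.

7.56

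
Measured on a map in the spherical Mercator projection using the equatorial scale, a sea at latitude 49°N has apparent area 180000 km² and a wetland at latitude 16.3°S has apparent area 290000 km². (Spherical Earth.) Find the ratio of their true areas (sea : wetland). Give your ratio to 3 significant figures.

0.290

On Mercator the areal scale is sec²φ, so true area = apparent × cos²φ.
True area of sea: 180000 × cos²(49°) = 180000 × 0.4304 = 77470 km².
True area of wetland: 290000 × cos²(16.3°) = 290000 × 0.9212 = 267200 km².
Ratio = 77470 / 267200 ≈ 0.290.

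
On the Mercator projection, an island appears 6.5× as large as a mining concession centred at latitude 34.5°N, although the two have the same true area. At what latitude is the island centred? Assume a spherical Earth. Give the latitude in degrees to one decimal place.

71.1°

For equal true areas on Mercator, apparent areas scale as sec²φ, so the ratio is cos²φ₂ / cos²φ₁.
cos²φ₂ / cos²φ₁ = 6.5  ⇒  cos φ₁ = cos 34.5° / √6.5 = 0.8241/2.550 = 0.3232.
φ₁ = arccos(0.3232) ≈ 71.1°.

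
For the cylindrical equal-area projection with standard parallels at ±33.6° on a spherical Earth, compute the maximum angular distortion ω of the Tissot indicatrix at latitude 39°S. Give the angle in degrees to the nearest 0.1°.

Cylindrical equal-area (φ₀ = 33.6°): h = cos φ / cos 33.6° along meridians, k = cos 33.6° / cos φ along parallels; h·k = 1.
At 39°: h = 0.9330, k = 1.072; principal scales a = 1.072, b = 0.9330.
sin(ω/2) = (a − b)/(a + b) = 0.1387/2.005 = 0.06920, so ω = 2 arcsin(0.06920) ≈ 7.9°.

7.9°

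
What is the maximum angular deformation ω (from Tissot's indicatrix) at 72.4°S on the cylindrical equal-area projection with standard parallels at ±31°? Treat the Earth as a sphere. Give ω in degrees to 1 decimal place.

102.3°

For cylindrical equal-area with standard parallel φ₀, h = cos φ / cos φ₀ and k = cos φ₀ / cos φ, so h·k = 1.
At 72.4°: h = 0.3528, k = 2.835; principal scales a = 2.835, b = 0.3528.
sin(ω/2) = (a − b)/(a + b) = 2.482/3.188 = 0.7787, so ω = 2 arcsin(0.7787) ≈ 102.3°.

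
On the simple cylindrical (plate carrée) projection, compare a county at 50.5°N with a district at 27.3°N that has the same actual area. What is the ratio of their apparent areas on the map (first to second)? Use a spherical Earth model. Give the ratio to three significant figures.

For the equirectangular projection with φ₀ = 0 (plate carrée), h = 1 along meridians and k = sec φ along parallels.
Areal scale at 50.5°: h·k = 1.000 × 1.572 = 1.572.
Areal scale at 27.3°: h·k = 1.000 × 1.125 = 1.125.
Ratio = 1.572/1.125 ≈ 1.40.

1.40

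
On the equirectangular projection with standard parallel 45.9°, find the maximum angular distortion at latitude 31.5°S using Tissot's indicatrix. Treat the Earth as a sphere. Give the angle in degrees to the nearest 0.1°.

With standard parallel φ₀ = 45.9°, the equirectangular projection gives x = Rλ cos φ₀, y = Rφ, so h = 1 and k = cos 45.9° / cos φ.
At 31.5°: h = 1.000, k = 0.8162; principal scales a = 1.000, b = 0.8162.
sin(ω/2) = (a − b)/(a + b) = 0.1838/1.816 = 0.1012, so ω = 2 arcsin(0.1012) ≈ 11.6°.

11.6°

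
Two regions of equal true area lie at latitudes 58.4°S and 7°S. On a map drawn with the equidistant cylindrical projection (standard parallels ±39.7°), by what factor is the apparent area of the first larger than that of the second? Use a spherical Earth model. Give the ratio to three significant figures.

With standard parallel φ₀ = 39.7°, the equirectangular projection gives x = Rλ cos φ₀, y = Rφ, so h = 1 and k = cos 39.7° / cos φ.
Areal scale at 58.4°: h·k = 1.000 × 1.468 = 1.468.
Areal scale at 7°: h·k = 1.000 × 0.7752 = 0.7752.
Ratio = 1.468/0.7752 ≈ 1.89.

1.89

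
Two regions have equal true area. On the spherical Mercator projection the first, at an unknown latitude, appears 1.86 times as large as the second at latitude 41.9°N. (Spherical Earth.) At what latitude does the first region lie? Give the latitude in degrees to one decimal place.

For equal true areas on Mercator, apparent areas scale as sec²φ, so the ratio is cos²φ₂ / cos²φ₁.
cos²φ₂ / cos²φ₁ = 1.86  ⇒  cos φ₁ = cos 41.9° / √1.86 = 0.7443/1.364 = 0.5458.
φ₁ = arccos(0.5458) ≈ 56.9°.

56.9°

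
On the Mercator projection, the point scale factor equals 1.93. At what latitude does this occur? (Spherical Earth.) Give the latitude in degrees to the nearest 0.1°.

Mercator scale is k = sec φ = 1/cos φ.
1/cos φ = 1.93  ⇒  cos φ = 0.5181  ⇒  φ = arccos(0.5181) ≈ 58.8°.

58.8°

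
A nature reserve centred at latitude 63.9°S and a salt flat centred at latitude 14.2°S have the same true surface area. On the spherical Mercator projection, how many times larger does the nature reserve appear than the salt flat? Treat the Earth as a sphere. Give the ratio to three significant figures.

On Mercator, area is exaggerated by sec²φ = 1/cos²φ.
At 63.9°: sec²(63.9°) = 1/0.4399² = 5.167.
At 14.2°: sec²(14.2°) = 1/0.9694² = 1.064.
Ratio = 5.167/1.064 = cos²(14.2°)/cos²(63.9°) ≈ 4.86.

4.86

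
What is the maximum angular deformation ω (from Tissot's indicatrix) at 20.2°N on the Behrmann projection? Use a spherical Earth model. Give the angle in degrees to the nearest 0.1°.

9.2°

The Behrmann projection is cylindrical equal-area with φ₀ = 30°. For cylindrical equal-area with standard parallel φ₀, h = cos φ / cos φ₀ and k = cos φ₀ / cos φ, so h·k = 1.
At 20.2°: h = 1.084, k = 0.9228; principal scales a = 1.084, b = 0.9228.
sin(ω/2) = (a − b)/(a + b) = 0.1609/2.006 = 0.08019, so ω = 2 arcsin(0.08019) ≈ 9.2°.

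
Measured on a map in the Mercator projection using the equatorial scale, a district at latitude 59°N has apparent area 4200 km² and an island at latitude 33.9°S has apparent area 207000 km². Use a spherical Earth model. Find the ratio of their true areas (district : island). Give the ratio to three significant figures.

0.00781

On Mercator the areal scale is sec²φ, so true area = apparent × cos²φ.
True area of district: 4200 × cos²(59°) = 4200 × 0.2653 = 1114 km².
True area of island: 207000 × cos²(33.9°) = 207000 × 0.6889 = 142600 km².
Ratio = 1114 / 142600 ≈ 0.00781.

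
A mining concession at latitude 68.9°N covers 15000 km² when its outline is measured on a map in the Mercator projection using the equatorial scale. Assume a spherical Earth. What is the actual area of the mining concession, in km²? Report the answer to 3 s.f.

The Mercator projection is conformal; its linear scale factor is the same in every direction and equals sec φ = 1/cos φ.
Areal scale = k² = sec²φ = 1/cos²(68.9°) = 1/0.3600² = 7.716.
True area = apparent / (areal scale) = 15000 / 7.716 ≈ 1940 km².

1940 km²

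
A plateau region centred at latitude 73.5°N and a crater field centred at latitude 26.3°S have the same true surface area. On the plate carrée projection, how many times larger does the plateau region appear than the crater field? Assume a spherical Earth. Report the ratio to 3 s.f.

3.16

In the plate carrée (x = Rλ, y = Rφ), meridians are true-scale (h = 1) and parallels are stretched by k = sec φ.
Areal scale at 73.5°: h·k = 1.000 × 3.521 = 3.521.
Areal scale at 26.3°: h·k = 1.000 × 1.115 = 1.115.
Ratio = 3.521/1.115 ≈ 3.16.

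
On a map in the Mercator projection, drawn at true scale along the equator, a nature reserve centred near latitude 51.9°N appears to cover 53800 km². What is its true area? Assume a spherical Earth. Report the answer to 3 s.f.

Mercator is conformal, so the point scale is isotropic: h = k = sec φ = 1/cos φ.
Areal scale = k² = sec²φ = 1/cos²(51.9°) = 1/0.6170² = 2.627.
True area = apparent / (areal scale) = 53800 / 2.627 ≈ 20500 km².

20500 km²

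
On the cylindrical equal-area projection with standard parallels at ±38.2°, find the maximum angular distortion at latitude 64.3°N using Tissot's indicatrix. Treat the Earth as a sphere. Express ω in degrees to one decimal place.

64.4°

For cylindrical equal-area with standard parallel φ₀, h = cos φ / cos φ₀ and k = cos φ₀ / cos φ, so h·k = 1.
At 64.3°: h = 0.5518, k = 1.812; principal scales a = 1.812, b = 0.5518.
sin(ω/2) = (a − b)/(a + b) = 1.260/2.364 = 0.5331, so ω = 2 arcsin(0.5331) ≈ 64.4°.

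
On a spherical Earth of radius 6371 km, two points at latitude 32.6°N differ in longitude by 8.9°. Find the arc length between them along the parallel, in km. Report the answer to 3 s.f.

Arc length along a parallel = R cos φ · Δλ (with Δλ in radians).
= 6371 × cos 32.6° × (8.9° × π/180) = 6371 × 0.8425 × 0.1553 ≈ 834 km.

834 km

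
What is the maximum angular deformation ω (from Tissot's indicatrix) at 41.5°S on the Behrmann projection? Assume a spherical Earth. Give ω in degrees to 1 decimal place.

Behrmann is a cylindrical equal-area projection with standard parallels at ±30°. A cylindrical equal-area projection with standard parallel φ₀ has meridian scale h = cos φ / cos φ₀ and parallel scale k = cos φ₀ / cos φ (so areas are preserved, h·k = 1).
At 41.5°: h = 0.8648, k = 1.156; principal scales a = 1.156, b = 0.8648.
sin(ω/2) = (a − b)/(a + b) = 0.2915/2.021 = 0.1442, so ω = 2 arcsin(0.1442) ≈ 16.6°.

16.6°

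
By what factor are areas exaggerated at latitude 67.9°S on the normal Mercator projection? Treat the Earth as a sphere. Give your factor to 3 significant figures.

For Mercator, h = k = sec φ (a conformal cylindrical projection has a single point scale, 1/cos φ).
Areal scale = k² = sec²φ = 1/cos²(67.9°) = 1/0.3762² = 7.065.

7.06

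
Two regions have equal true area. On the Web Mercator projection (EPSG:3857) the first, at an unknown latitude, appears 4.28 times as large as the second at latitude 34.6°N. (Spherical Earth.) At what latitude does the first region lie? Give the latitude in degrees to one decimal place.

Mercator areal scale is sec²φ, so apparent-area ratio = sec²φ₁ / sec²φ₂ = cos²φ₂ / cos²φ₁.
cos²φ₂ / cos²φ₁ = 4.28  ⇒  cos φ₁ = cos 34.6° / √4.28 = 0.8231/2.069 = 0.3979.
φ₁ = arccos(0.3979) ≈ 66.6°.

66.6°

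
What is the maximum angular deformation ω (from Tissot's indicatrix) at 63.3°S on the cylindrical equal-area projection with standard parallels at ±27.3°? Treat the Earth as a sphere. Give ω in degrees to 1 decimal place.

For cylindrical equal-area with standard parallel φ₀, h = cos φ / cos φ₀ and k = cos φ₀ / cos φ, so h·k = 1.
At 63.3°: h = 0.5056, k = 1.978; principal scales a = 1.978, b = 0.5056.
sin(ω/2) = (a − b)/(a + b) = 1.472/2.483 = 0.5928, so ω = 2 arcsin(0.5928) ≈ 72.7°.

72.7°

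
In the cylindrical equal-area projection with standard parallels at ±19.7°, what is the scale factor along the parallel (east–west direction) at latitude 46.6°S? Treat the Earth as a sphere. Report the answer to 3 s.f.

A cylindrical equal-area projection with standard parallel φ₀ has meridian scale h = cos φ / cos φ₀ and parallel scale k = cos φ₀ / cos φ (so areas are preserved, h·k = 1).
k = cos 19.7° / cos 46.6° = 0.9415/0.6871 = 1.370.

1.37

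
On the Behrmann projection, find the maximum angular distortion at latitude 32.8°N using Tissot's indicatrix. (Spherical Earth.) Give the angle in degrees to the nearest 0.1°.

3.4°

Behrmann is a cylindrical equal-area projection with standard parallels at ±30°. Cylindrical equal-area (φ₀ = 30°): h = cos φ / cos 30° along meridians, k = cos 30° / cos φ along parallels; h·k = 1.
At 32.8°: h = 0.9706, k = 1.030; principal scales a = 1.030, b = 0.9706.
sin(ω/2) = (a − b)/(a + b) = 0.05968/2.001 = 0.02983, so ω = 2 arcsin(0.02983) ≈ 3.4°.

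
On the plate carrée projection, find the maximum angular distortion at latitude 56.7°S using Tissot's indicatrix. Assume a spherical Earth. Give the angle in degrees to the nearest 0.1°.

33.9°

For the equirectangular projection with φ₀ = 0 (plate carrée), h = 1 along meridians and k = sec φ along parallels.
At 56.7°: h = 1.000, k = 1.821; principal scales a = 1.821, b = 1.000.
sin(ω/2) = (a − b)/(a + b) = 0.8214/2.821 = 0.2911, so ω = 2 arcsin(0.2911) ≈ 33.9°.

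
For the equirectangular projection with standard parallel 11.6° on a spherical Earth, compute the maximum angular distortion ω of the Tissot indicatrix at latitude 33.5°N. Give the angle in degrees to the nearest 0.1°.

9.2°

The equidistant cylindrical projection with φ₀ = 11.6° has h = 1 (meridians true) and k = cos φ₀ / cos φ along parallels.
At 33.5°: h = 1.000, k = 1.175; principal scales a = 1.175, b = 1.000.
sin(ω/2) = (a − b)/(a + b) = 0.1747/2.175 = 0.08034, so ω = 2 arcsin(0.08034) ≈ 9.2°.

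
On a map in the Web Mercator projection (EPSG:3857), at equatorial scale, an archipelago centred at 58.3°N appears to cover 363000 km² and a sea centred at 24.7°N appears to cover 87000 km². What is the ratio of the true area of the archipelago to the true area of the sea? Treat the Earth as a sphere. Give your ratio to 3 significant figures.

1.40

Since Mercator area scale is 1/cos²φ, the true area equals the apparent area multiplied by cos²φ.
True area of archipelago: 363000 × cos²(58.3°) = 363000 × 0.2761 = 100200 km².
True area of sea: 87000 × cos²(24.7°) = 87000 × 0.8254 = 71810 km².
Ratio = 100200 / 71810 ≈ 1.40.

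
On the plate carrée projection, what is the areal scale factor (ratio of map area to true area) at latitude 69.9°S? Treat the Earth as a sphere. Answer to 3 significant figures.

2.91

Plate carrée maps x = Rλ, y = Rφ. The meridian scale is h = 1 and the parallel scale is k = 1/cos φ = sec φ.
Areal scale = h·k = 1 × sec φ; at 69.9°, h = 1.000, k = 2.910, so h·k = 2.910.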